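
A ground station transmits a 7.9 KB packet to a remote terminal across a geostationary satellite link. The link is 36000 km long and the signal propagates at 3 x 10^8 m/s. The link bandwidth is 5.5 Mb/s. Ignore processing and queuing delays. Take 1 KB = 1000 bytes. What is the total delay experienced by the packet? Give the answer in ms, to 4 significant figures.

L = 63200 bits.
Transmission delay = L/R = 63200 / 5500000 = 11.4909 ms.
Propagation delay = d/s = 36000000 m / 300000000 m/s = 120 ms.
Total = 131.5 ms.

131.5 ms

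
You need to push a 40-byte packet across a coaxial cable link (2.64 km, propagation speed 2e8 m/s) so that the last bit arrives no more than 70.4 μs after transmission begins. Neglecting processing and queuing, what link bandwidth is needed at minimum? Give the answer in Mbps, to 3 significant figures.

5.59 Mbps

L = 320 bits.
Propagation delay = 2640 / 200000000 = 13.2 μs.
Transmission budget = 70.4 − 13.2 = 57.2 μs.
R ≥ L / t_tx = 320 bits / 5.72e-05 s = 5.59 Mbps.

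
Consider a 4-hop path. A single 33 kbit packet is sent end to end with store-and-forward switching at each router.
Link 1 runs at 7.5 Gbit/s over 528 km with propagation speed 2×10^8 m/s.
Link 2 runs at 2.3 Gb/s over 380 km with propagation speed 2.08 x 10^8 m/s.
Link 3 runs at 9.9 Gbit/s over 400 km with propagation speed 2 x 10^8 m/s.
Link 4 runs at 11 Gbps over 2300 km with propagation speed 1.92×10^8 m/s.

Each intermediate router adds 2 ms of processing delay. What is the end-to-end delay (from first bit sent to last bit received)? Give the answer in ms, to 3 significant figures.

L = 33000 bits.
Transmission delays (L/R per hop): 0.0044, 0.0143478, 0.00333333, 0.003 ms; sum = 0.0250812 ms.
Propagation delays (d/s per hop): 2.64, 1.82692, 2, 11.9792 ms; sum = 18.4461 ms.
Processing at 3 router(s): 3 × 2 ms = 6 ms.
End-to-end = 24.5 ms.

24.5 ms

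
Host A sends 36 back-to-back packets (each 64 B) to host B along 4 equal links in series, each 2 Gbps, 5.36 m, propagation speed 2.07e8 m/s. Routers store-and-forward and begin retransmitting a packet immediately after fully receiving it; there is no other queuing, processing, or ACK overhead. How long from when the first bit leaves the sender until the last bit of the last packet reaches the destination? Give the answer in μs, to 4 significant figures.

10.09 μs

Per-hop transmission t_tx = L/R = 512/2000000000 = 0.256 μs.
Per-hop propagation t_prop = 5.36/2.07e+08 = 0.0258937 μs.
Pipeline fill: first packet needs 4·t_tx to clear all hops; remaining 35 packets each add one t_tx.
Total = (4+36-1)·t_tx + 4·t_prop = 39·0.256 + 4·0.0258937 = 10.09 μs.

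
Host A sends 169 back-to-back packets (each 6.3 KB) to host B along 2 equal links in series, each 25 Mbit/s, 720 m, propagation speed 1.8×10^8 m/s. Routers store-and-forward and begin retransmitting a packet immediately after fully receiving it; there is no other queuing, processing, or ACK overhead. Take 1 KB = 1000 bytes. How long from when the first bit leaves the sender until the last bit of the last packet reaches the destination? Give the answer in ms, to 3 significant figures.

343 ms

Per-hop transmission t_tx = L/R = 50400/25000000 = 2.016 ms.
Per-hop propagation t_prop = 720/180000000 = 0.004 ms.
Pipeline fill: first packet needs 2·t_tx to clear all hops; remaining 168 packets each add one t_tx.
Total = (2+169-1)·t_tx + 2·t_prop = 170·2.016 + 2·0.004 = 343 ms.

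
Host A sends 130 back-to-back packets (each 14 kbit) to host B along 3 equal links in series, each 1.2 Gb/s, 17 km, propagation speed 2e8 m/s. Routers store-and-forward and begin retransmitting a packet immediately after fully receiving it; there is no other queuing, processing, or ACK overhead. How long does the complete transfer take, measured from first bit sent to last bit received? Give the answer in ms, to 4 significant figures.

1.795 ms

Per-hop transmission t_tx = L/R = 14000/1200000000 = 0.0116667 ms.
Per-hop propagation t_prop = 17000/200000000 = 0.085 ms.
Pipeline fill: first packet needs 3·t_tx to clear all hops; remaining 129 packets each add one t_tx.
Total = (3+130-1)·t_tx + 3·t_prop = 132·0.0116667 + 3·0.085 = 1.795 ms.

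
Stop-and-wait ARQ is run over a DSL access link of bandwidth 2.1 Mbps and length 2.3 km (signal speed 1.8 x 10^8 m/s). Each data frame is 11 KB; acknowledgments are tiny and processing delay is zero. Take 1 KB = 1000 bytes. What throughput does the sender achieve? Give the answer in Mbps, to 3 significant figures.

t_tx = L/R = 88000/2100000 = 0.0419048 s.
t_prop = 2300/180000000 = 1.27778e-05 s; RTT = 2.55556e-05 s.
Cycle = t_tx + RTT = 0.0419303 s.
Throughput = L / cycle = 88000 / 0.0419303 = 2.10 Mbps.

2.10 Mbps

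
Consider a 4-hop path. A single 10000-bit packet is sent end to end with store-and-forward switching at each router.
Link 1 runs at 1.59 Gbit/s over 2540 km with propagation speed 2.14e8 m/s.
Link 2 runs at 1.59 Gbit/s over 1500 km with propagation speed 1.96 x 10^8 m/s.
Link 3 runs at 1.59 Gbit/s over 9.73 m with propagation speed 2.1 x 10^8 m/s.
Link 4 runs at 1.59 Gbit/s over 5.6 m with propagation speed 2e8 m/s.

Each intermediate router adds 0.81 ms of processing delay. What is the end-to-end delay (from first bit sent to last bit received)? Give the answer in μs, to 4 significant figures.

21980 μs

Transmission delay per hop = L/R = 10000/1590000000 = 6.28931 μs; 4 hops → 25.1572 μs.
Propagation delays (d/s per hop): 11869.2, 7653.06, 0.0463333, 0.028 μs; sum = 19522.3 μs.
Processing at 3 router(s): 3 × 0.81 ms = 2430 μs.
End-to-end = 21980 μs.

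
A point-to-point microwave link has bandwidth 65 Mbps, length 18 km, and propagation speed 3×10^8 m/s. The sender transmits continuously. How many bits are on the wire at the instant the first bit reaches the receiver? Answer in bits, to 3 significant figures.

Propagation delay = 18000 / 300000000 = 6e-05 s.
BDP = R × t_prop = 65000000 × 6e-05 = 3900 bits.

3900 bits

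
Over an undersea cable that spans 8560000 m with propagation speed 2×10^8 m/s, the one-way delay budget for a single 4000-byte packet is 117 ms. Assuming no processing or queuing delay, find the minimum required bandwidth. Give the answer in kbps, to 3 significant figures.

L = 32000 bits.
Propagation delay = 8560000 / 200000000 = 42.8 ms.
Transmission budget = 117 − 42.8 = 74.2 ms.
R ≥ L / t_tx = 32000 bits / 0.0742 s = 431 kbps.

431 kbps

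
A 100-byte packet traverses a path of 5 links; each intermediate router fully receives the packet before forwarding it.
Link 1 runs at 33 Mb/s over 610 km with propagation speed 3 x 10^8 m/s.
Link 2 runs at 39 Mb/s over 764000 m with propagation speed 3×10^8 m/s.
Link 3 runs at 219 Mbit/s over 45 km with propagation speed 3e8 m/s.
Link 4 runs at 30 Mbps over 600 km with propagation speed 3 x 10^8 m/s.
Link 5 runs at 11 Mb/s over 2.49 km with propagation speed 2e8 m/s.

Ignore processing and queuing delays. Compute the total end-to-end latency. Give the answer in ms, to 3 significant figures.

6.89 ms

L = 100 × 8 = 800 bits.
Transmission delays (L/R per hop): 0.0242424, 0.0205128, 0.00365297, 0.0266667, 0.0727273 ms; sum = 0.147802 ms.
Propagation delays (d/s per hop): 2.03333, 2.54667, 0.15, 2, 0.01245 ms; sum = 6.74245 ms.
End-to-end = 6.89 ms.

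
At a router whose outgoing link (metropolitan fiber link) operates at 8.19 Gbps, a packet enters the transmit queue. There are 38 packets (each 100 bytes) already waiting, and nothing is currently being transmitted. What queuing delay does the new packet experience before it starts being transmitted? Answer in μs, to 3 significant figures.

3.71 μs

Each queued packet: L/R = 800/8.19e+09 = 0.0976801 μs.
38 queued → 3.71184 μs.
Queuing delay = 3.71 μs.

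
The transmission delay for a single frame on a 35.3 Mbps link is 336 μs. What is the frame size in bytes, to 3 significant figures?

L = R × t_tx = 35300000 b/s × 0.000336 s = 11860.8 bits.
In bytes: 11860.8 / 8 = 1480 bytes.

1480 bytes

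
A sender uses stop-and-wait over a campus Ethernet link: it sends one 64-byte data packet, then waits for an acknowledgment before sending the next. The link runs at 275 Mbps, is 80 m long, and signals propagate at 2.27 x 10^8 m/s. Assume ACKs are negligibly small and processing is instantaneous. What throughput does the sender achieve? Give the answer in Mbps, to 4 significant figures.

199.5 Mbps

t_tx = L/R = 512/275000000 = 1.86182e-06 s.
t_prop = 80/227000000 = 3.52423e-07 s; RTT = 7.04846e-07 s.
Cycle = t_tx + RTT = 2.56666e-06 s.
Throughput = L / cycle = 512 / 2.56666e-06 = 199.5 Mbps.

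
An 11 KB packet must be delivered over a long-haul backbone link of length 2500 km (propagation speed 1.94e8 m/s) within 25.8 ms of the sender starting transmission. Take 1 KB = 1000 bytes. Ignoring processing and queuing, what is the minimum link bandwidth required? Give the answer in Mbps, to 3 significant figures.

L = 88000 bits.
Propagation delay = 2500000 / 194000000 = 12.8866 ms.
Transmission budget = 25.8 − 12.8866 = 12.9134 ms.
R ≥ L / t_tx = 88000 bits / 0.0129134 s = 6.81 Mbps.

6.81 Mbps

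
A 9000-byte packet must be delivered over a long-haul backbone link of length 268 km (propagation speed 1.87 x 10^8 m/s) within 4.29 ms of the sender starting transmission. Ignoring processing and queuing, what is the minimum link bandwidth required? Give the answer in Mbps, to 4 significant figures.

25.20 Mbps

L = 72000 bits.
Propagation delay = 268000 / 187000000 = 1.43316 ms.
Transmission budget = 4.29 − 1.43316 = 2.85684 ms.
R ≥ L / t_tx = 72000 bits / 0.00285684 s = 25.20 Mbps.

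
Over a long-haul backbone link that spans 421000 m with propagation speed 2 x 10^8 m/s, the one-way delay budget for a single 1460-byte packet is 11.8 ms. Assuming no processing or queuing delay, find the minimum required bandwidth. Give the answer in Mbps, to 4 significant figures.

1.205 Mbps

L = 11680 bits.
Propagation delay = 421000 / 200000000 = 2.105 ms.
Transmission budget = 11.8 − 2.105 = 9.695 ms.
R ≥ L / t_tx = 11680 bits / 0.009695 s = 1.205 Mbps.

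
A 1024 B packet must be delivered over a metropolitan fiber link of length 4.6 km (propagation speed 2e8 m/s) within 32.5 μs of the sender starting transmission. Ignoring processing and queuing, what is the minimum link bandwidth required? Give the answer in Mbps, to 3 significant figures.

L = 8192 bits.
Propagation delay = 4600 / 200000000 = 23 μs.
Transmission budget = 32.5 − 23 = 9.5 μs.
R ≥ L / t_tx = 8192 bits / 9.5e-06 s = 862 Mbps.

862 Mbps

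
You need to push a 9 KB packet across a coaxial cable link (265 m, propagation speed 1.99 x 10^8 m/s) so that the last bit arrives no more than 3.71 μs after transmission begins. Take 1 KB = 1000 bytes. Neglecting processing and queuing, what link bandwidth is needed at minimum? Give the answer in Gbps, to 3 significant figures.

L = 72000 bits.
Propagation delay = 265 / 199000000 = 1.33166 μs.
Transmission budget = 3.71 − 1.33166 = 2.37834 μs.
R ≥ L / t_tx = 72000 bits / 2.37834e-06 s = 30.3 Gbps.

30.3 Gbps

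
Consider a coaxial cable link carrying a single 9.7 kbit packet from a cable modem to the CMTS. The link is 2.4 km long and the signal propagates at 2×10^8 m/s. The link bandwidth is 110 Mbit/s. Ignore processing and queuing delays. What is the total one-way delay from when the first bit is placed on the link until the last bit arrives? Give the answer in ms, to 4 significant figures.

L = 9700 bits.
Transmission delay = L/R = 9700 / 110000000 = 0.0881818 ms.
Propagation delay = d/s = 2400 m / 200000000 m/s = 0.012 ms.
Total = 0.1002 ms.

0.1002 ms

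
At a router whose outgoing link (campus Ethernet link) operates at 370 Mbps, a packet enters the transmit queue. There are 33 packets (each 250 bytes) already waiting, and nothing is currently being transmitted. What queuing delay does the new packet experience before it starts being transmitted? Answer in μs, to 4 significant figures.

178.4 μs

Each queued packet: L/R = 2000/370000000 = 5.40541 μs.
33 queued → 178.378 μs.
Queuing delay = 178.4 μs.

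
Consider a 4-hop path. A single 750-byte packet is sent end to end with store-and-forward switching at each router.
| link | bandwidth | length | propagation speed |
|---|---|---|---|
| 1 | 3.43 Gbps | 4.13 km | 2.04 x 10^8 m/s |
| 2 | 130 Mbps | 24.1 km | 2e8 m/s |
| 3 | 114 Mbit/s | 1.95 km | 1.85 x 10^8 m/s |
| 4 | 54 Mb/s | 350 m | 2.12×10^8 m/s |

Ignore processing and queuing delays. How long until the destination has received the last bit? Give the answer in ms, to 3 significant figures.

0.365 ms

L = 750 × 8 = 6000 bits.
Transmission delays (L/R per hop): 0.00174927, 0.0461538, 0.0526316, 0.111111 ms; sum = 0.211646 ms.
Propagation delays (d/s per hop): 0.0202451, 0.1205, 0.0105405, 0.00165094 ms; sum = 0.152937 ms.
End-to-end = 0.365 ms.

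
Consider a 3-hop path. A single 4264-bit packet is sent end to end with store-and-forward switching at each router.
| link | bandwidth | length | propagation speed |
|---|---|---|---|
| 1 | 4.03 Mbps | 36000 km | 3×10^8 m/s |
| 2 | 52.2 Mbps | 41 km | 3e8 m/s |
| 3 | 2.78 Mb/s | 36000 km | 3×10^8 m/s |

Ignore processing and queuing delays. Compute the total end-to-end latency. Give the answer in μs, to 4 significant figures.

Transmission delays (L/R per hop): 1058.06, 81.6858, 1533.81 μs; sum = 2673.56 μs.
Propagation delays (d/s per hop): 120000, 136.667, 120000 μs; sum = 240137 μs.
End-to-end = 242800 μs.

242800 μs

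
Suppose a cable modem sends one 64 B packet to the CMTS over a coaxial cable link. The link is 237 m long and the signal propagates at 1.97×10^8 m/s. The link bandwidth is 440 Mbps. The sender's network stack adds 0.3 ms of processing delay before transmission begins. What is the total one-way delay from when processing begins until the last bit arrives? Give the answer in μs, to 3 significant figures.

302 μs

L = 64 × 8 = 512 bits.
Transmission delay = L/R = 512 / 440000000 = 1.16364 μs.
Propagation delay = d/s = 237 m / 197000000 m/s = 1.20305 μs.
Plus processing delay 0.3 ms = 300 μs.
Total = 302 μs.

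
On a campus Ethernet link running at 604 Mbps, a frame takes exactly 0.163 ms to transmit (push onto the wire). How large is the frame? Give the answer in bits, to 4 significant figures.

L = R × t_tx = 604000000 b/s × 0.000163 s = 98452 bits.

98450 bits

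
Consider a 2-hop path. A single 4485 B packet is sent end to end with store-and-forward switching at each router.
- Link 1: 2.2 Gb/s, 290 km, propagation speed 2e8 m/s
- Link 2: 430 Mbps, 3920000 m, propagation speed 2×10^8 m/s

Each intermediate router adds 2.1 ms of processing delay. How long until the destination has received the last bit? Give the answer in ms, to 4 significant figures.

L = 4485 × 8 = 35880 bits.
Transmission delays (L/R per hop): 0.0163091, 0.0834419 ms; sum = 0.099751 ms.
Propagation delays (d/s per hop): 1.45, 19.6 ms; sum = 21.05 ms.
Processing at 1 router(s): 1 × 2.1 ms = 2.1 ms.
End-to-end = 23.25 ms.

23.25 ms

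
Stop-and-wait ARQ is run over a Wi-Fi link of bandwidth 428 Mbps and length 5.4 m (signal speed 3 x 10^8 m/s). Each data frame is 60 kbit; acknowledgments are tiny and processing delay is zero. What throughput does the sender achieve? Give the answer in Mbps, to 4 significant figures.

t_tx = L/R = 60000/428000000 = 0.000140187 s.
t_prop = 5.4/300000000 = 1.8e-08 s; RTT = 3.6e-08 s.
Cycle = t_tx + RTT = 0.000140223 s.
Throughput = L / cycle = 60000 / 0.000140223 = 427.9 Mbps.

427.9 Mbps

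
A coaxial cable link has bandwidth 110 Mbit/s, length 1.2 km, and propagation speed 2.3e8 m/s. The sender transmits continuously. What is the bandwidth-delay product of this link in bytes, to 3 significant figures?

Propagation delay = 1200 / 2.3e+08 = 5.21739e-06 s.
BDP = R × t_prop = 110000000 × 5.21739e-06 = 573.913 bits.
In bytes: 573.913/8 = 71.7 bytes.

71.7 bytes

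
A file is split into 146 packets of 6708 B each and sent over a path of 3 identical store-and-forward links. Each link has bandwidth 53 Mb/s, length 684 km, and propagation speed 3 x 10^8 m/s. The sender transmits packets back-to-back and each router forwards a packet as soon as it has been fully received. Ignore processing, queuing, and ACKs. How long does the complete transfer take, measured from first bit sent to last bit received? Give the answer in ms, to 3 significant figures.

157 ms

Per-hop transmission t_tx = L/R = 53664/53000000 = 1.01253 ms.
Per-hop propagation t_prop = 684000/300000000 = 2.28 ms.
Pipeline fill: first packet needs 3·t_tx to clear all hops; remaining 145 packets each add one t_tx.
Total = (3+146-1)·t_tx + 3·t_prop = 148·1.01253 + 3·2.28 = 157 ms.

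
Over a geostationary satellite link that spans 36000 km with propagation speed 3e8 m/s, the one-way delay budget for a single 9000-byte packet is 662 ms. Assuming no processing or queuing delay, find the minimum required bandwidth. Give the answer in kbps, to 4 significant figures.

L = 72000 bits.
Propagation delay = 36000000 / 300000000 = 120 ms.
Transmission budget = 662 − 120 = 542 ms.
R ≥ L / t_tx = 72000 bits / 0.542 s = 132.8 kbps.

132.8 kbps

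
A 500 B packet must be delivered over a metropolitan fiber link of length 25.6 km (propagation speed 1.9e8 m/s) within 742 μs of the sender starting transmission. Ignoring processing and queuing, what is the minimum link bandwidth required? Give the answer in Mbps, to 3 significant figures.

6.59 Mbps

L = 4000 bits.
Propagation delay = 25600 / 190000000 = 134.737 μs.
Transmission budget = 742 − 134.737 = 607.263 μs.
R ≥ L / t_tx = 4000 bits / 0.000607263 s = 6.59 Mbps.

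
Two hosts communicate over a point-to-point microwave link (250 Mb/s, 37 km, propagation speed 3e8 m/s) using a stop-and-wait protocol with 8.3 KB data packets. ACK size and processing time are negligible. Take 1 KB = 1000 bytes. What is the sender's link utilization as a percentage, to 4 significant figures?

51.85 %

t_tx = L/R = 66400/250000000 = 0.0002656 s.
t_prop = 37000/300000000 = 0.000123333 s; RTT = 0.000246667 s.
Cycle = t_tx + RTT = 0.000512267 s.
Utilization = t_tx / cycle = 0.0002656/0.000512267 = 51.85 %.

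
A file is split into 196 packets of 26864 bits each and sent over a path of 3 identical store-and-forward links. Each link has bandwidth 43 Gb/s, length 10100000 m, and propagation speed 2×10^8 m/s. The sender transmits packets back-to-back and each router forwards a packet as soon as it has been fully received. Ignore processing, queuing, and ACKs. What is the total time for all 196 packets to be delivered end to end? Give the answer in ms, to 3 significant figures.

Per-hop transmission t_tx = L/R = 26864/43000000000 = 0.000624744 ms.
Per-hop propagation t_prop = 10100000/200000000 = 50.5 ms.
Pipeline fill: first packet needs 3·t_tx to clear all hops; remaining 195 packets each add one t_tx.
Total = (3+196-1)·t_tx + 3·t_prop = 198·0.000624744 + 3·50.5 = 152 ms.

152 ms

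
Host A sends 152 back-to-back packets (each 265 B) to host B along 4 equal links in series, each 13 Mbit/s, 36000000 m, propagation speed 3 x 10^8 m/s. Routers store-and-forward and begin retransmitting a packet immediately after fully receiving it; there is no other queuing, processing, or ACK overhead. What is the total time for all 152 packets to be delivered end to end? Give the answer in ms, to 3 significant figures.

Per-hop transmission t_tx = L/R = 2120/13000000 = 0.163077 ms.
Per-hop propagation t_prop = 36000000/300000000 = 120 ms.
Pipeline fill: first packet needs 4·t_tx to clear all hops; remaining 151 packets each add one t_tx.
Total = (4+152-1)·t_tx + 4·t_prop = 155·0.163077 + 4·120 = 505 ms.

505 ms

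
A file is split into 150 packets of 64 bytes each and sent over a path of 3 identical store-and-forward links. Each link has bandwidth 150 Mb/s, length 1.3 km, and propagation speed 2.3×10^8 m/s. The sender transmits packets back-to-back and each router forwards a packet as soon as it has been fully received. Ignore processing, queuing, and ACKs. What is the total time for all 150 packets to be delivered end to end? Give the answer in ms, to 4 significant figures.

0.5358 ms

Per-hop transmission t_tx = L/R = 512/150000000 = 0.00341333 ms.
Per-hop propagation t_prop = 1300/2.3e+08 = 0.00565217 ms.
Pipeline fill: first packet needs 3·t_tx to clear all hops; remaining 149 packets each add one t_tx.
Total = (3+150-1)·t_tx + 3·t_prop = 152·0.00341333 + 3·0.00565217 = 0.5358 ms.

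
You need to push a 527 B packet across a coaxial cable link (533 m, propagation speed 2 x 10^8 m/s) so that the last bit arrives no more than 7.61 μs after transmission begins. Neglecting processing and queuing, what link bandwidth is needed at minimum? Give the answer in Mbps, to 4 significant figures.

852.6 Mbps

L = 4216 bits.
Propagation delay = 533 / 200000000 = 2.665 μs.
Transmission budget = 7.61 − 2.665 = 4.945 μs.
R ≥ L / t_tx = 4216 bits / 4.945e-06 s = 852.6 Mbps.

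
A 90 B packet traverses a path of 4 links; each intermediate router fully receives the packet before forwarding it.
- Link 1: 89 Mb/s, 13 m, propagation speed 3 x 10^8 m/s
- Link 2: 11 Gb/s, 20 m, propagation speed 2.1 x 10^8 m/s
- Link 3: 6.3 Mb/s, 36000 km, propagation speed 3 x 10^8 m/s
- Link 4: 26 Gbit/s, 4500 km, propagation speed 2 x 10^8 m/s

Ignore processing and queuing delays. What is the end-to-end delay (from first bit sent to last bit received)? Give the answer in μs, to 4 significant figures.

142600 μs

L = 90 × 8 = 720 bits.
Transmission delays (L/R per hop): 8.08989, 0.0654545, 114.286, 0.0276923 μs; sum = 122.469 μs.
Propagation delays (d/s per hop): 0.0433333, 0.0952381, 120000, 22500 μs; sum = 142500 μs.
End-to-end = 142600 μs.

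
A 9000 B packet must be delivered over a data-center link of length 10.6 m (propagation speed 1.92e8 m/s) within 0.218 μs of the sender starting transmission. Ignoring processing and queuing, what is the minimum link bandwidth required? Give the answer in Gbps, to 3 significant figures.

L = 72000 bits.
Propagation delay = 10.6 / 192000000 = 0.0552083 μs.
Transmission budget = 0.218 − 0.0552083 = 0.162792 μs.
R ≥ L / t_tx = 72000 bits / 1.62792e-07 s = 442 Gbps.

442 Gbps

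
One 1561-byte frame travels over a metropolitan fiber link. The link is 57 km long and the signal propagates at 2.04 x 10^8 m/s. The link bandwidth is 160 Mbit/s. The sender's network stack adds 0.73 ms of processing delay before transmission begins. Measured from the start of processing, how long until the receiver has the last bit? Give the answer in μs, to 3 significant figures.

1090 μs

L = 1561 × 8 = 12488 bits.
Transmission delay = L/R = 12488 / 160000000 = 78.05 μs.
Propagation delay = d/s = 57000 m / 204000000 m/s = 279.412 μs.
Plus processing delay 0.73 ms = 730 μs.
Total = 1090 μs.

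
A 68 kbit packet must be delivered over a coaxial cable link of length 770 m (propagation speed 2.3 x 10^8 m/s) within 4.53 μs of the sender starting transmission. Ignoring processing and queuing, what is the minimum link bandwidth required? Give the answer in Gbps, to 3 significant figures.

Propagation delay = 770 / 2.3e+08 = 3.34783 μs.
Transmission budget = 4.53 − 3.34783 = 1.18217 μs.
R ≥ L / t_tx = 68000 bits / 1.18217e-06 s = 57.5 Gbps.

57.5 Gbps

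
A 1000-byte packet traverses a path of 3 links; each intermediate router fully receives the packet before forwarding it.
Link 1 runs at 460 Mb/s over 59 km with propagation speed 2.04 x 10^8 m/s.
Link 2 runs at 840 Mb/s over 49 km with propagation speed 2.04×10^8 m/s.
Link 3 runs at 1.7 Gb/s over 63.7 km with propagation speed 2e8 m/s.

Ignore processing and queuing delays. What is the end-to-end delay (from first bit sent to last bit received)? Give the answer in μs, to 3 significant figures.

880 μs

L = 1000 × 8 = 8000 bits.
Transmission delays (L/R per hop): 17.3913, 9.52381, 4.70588 μs; sum = 31.621 μs.
Propagation delays (d/s per hop): 289.216, 240.196, 318.5 μs; sum = 847.912 μs.
End-to-end = 880 μs.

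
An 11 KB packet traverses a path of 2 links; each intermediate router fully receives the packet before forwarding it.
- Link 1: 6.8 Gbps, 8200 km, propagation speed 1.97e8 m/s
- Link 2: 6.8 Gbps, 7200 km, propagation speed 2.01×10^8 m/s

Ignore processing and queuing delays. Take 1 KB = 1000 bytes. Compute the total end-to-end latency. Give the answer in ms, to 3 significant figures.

77.5 ms

L = 88000 bits.
Transmission delay per hop = L/R = 88000/6800000000 = 0.0129412 ms; 2 hops → 0.0258824 ms.
Propagation delays (d/s per hop): 41.6244, 35.8209 ms; sum = 77.4453 ms.
End-to-end = 77.5 ms.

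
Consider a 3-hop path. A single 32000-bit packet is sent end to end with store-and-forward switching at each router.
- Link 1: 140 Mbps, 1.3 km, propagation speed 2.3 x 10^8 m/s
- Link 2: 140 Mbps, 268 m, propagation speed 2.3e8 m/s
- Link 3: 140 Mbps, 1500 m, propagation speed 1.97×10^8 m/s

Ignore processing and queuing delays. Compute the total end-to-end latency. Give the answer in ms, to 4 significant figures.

Transmission delay per hop = L/R = 32000/140000000 = 0.228571 ms; 3 hops → 0.685714 ms.
Propagation delays (d/s per hop): 0.00565217, 0.00116522, 0.00761421 ms; sum = 0.0144316 ms.
End-to-end = 0.7001 ms.

0.7001 ms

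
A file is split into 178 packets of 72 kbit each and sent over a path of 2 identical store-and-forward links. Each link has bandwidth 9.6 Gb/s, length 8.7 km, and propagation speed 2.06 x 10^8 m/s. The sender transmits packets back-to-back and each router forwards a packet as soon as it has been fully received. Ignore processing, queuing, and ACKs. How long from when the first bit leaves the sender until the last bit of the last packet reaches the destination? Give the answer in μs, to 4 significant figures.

Per-hop transmission t_tx = L/R = 72000/9600000000 = 7.5 μs.
Per-hop propagation t_prop = 8700/206000000 = 42.233 μs.
Pipeline fill: first packet needs 2·t_tx to clear all hops; remaining 177 packets each add one t_tx.
Total = (2+178-1)·t_tx + 2·t_prop = 179·7.5 + 2·42.233 = 1427 μs.

1427 μs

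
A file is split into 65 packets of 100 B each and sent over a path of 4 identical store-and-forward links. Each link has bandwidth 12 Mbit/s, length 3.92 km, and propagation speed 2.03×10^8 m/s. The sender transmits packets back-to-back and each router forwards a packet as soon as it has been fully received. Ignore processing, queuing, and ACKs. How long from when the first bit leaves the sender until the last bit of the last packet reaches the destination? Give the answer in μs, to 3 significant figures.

Per-hop transmission t_tx = L/R = 800/12000000 = 66.6667 μs.
Per-hop propagation t_prop = 3920/2.03e+08 = 19.3103 μs.
Pipeline fill: first packet needs 4·t_tx to clear all hops; remaining 64 packets each add one t_tx.
Total = (4+65-1)·t_tx + 4·t_prop = 68·66.6667 + 4·19.3103 = 4610 μs.

4610 μs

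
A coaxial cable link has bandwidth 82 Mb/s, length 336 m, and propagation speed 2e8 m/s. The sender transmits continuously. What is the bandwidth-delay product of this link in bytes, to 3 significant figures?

17.2 bytes

Propagation delay = 336 / 200000000 = 1.68e-06 s.
BDP = R × t_prop = 82000000 × 1.68e-06 = 137.76 bits.
In bytes: 137.76/8 = 17.2 bytes.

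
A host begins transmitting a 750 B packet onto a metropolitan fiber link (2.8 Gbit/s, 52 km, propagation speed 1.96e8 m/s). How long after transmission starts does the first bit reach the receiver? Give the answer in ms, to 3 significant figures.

First bit experiences only propagation delay: d/s = 52000/196000000 = 0.265 ms.

0.265 ms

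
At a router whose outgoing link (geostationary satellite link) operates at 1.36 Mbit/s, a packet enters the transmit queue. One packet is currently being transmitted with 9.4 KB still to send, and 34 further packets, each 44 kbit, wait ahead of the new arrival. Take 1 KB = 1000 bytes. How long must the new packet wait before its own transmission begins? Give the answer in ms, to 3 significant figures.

Each queued packet: L/R = 44000/1360000 = 32.3529 ms.
34 queued → 1100 ms.
Plus remaining 75200 bits of current packet: 55.2941 ms.
Queuing delay = 1160 ms.

1160 ms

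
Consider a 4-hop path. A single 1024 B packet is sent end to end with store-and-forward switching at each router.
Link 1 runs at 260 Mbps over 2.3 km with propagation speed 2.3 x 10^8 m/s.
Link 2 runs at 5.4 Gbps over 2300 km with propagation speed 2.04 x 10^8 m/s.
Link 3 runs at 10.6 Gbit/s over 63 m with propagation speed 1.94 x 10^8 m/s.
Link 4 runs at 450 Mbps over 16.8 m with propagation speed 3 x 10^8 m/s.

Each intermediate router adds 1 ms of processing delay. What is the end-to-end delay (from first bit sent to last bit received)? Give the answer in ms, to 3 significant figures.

14.3 ms

L = 1024 × 8 = 8192 bits.
Transmission delays (L/R per hop): 0.0315077, 0.00151704, 0.00077283, 0.0182044 ms; sum = 0.052002 ms.
Propagation delays (d/s per hop): 0.01, 11.2745, 0.000324742, 5.6e-05 ms; sum = 11.2849 ms.
Processing at 3 router(s): 3 × 1 ms = 3 ms.
End-to-end = 14.3 ms.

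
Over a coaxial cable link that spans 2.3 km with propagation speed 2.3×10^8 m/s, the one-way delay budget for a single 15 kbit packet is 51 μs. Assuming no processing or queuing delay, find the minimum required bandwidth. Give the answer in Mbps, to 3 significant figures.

Propagation delay = 2300 / 2.3e+08 = 10 μs.
Transmission budget = 51 − 10 = 41 μs.
R ≥ L / t_tx = 15000 bits / 4.1e-05 s = 366 Mbps.

366 Mbps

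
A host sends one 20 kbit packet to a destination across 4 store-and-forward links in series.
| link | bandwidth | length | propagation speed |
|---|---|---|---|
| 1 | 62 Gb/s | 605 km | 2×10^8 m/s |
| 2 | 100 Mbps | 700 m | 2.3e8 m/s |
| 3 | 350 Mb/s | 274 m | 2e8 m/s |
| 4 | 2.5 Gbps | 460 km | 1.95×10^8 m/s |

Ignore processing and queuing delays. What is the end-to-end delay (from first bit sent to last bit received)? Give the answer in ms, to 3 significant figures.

L = 20000 bits.
Transmission delays (L/R per hop): 0.000322581, 0.2, 0.0571429, 0.008 ms; sum = 0.265465 ms.
Propagation delays (d/s per hop): 3.025, 0.00304348, 0.00137, 2.35897 ms; sum = 5.38839 ms.
End-to-end = 5.65 ms.

5.65 ms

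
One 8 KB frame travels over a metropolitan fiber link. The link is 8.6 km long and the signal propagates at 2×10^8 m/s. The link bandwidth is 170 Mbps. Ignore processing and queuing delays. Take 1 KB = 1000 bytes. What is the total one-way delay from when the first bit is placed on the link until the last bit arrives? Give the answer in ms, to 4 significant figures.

L = 64000 bits.
Transmission delay = L/R = 64000 / 170000000 = 0.376471 ms.
Propagation delay = d/s = 8600 m / 200000000 m/s = 0.043 ms.
Total = 0.4195 ms.

0.4195 ms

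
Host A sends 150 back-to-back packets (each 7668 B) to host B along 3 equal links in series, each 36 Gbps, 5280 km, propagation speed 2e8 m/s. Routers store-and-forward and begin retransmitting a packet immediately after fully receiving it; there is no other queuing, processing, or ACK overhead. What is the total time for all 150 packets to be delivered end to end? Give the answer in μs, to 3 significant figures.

79500 μs

Per-hop transmission t_tx = L/R = 61344/36000000000 = 1.704 μs.
Per-hop propagation t_prop = 5280000/200000000 = 26400 μs.
Pipeline fill: first packet needs 3·t_tx to clear all hops; remaining 149 packets each add one t_tx.
Total = (3+150-1)·t_tx + 3·t_prop = 152·1.704 + 3·26400 = 79500 μs.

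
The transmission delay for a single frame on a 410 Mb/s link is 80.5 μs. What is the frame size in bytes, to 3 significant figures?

L = R × t_tx = 410000000 b/s × 8.05e-05 s = 33005 bits.
In bytes: 33005 / 8 = 4130 bytes.

4130 bytes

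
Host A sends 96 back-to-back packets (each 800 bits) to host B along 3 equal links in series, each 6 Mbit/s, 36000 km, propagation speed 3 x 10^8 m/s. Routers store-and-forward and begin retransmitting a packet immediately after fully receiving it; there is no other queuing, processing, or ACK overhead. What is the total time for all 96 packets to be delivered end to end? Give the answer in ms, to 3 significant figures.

373 ms

Per-hop transmission t_tx = L/R = 800/6000000 = 0.133333 ms.
Per-hop propagation t_prop = 36000000/300000000 = 120 ms.
Pipeline fill: first packet needs 3·t_tx to clear all hops; remaining 95 packets each add one t_tx.
Total = (3+96-1)·t_tx + 3·t_prop = 98·0.133333 + 3·120 = 373 ms.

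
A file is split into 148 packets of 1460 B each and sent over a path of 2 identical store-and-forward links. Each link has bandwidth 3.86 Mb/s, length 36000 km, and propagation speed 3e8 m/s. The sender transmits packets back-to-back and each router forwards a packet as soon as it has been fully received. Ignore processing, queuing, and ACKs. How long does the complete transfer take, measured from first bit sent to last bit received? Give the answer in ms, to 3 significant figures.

Per-hop transmission t_tx = L/R = 11680/3860000 = 3.02591 ms.
Per-hop propagation t_prop = 36000000/300000000 = 120 ms.
Pipeline fill: first packet needs 2·t_tx to clear all hops; remaining 147 packets each add one t_tx.
Total = (2+148-1)·t_tx + 2·t_prop = 149·3.02591 + 2·120 = 691 ms.

691 ms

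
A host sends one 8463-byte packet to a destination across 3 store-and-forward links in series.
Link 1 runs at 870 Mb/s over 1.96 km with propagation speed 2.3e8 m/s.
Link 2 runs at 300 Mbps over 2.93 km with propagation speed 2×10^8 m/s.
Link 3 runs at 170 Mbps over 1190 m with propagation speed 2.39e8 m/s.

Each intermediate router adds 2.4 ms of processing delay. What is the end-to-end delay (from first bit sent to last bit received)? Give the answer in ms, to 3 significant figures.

L = 8463 × 8 = 67704 bits.
Transmission delays (L/R per hop): 0.0778207, 0.22568, 0.398259 ms; sum = 0.70176 ms.
Propagation delays (d/s per hop): 0.00852174, 0.01465, 0.00497908 ms; sum = 0.0281508 ms.
Processing at 2 router(s): 2 × 2.4 ms = 4.8 ms.
End-to-end = 5.53 ms.

5.53 ms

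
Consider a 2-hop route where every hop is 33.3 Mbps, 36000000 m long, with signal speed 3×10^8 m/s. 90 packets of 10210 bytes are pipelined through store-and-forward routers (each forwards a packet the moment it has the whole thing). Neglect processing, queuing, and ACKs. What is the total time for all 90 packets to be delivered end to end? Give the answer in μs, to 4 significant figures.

Per-hop transmission t_tx = L/R = 81680/3.33e+07 = 2452.85 μs.
Per-hop propagation t_prop = 36000000/300000000 = 120000 μs.
Pipeline fill: first packet needs 2·t_tx to clear all hops; remaining 89 packets each add one t_tx.
Total = (2+90-1)·t_tx + 2·t_prop = 91·2452.85 + 2·120000 = 463200 μs.

463200 μs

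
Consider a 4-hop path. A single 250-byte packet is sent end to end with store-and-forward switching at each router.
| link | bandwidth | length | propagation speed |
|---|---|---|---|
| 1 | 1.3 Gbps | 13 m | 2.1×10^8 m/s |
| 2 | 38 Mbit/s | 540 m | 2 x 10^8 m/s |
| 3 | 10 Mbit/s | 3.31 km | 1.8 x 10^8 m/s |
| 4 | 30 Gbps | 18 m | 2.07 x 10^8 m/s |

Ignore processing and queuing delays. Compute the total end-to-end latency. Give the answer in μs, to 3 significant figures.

L = 250 × 8 = 2000 bits.
Transmission delays (L/R per hop): 1.53846, 52.6316, 200, 0.0666667 μs; sum = 254.237 μs.
Propagation delays (d/s per hop): 0.0619048, 2.7, 18.3889, 0.0869565 μs; sum = 21.2378 μs.
End-to-end = 275 μs.

275 μs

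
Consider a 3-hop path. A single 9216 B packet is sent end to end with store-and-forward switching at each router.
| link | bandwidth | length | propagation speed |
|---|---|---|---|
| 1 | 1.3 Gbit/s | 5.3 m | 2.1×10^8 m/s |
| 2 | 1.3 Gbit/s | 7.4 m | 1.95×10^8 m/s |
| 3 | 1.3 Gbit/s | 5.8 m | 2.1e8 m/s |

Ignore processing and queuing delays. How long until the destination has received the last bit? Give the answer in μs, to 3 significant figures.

170 μs

L = 9216 × 8 = 73728 bits.
Transmission delay per hop = L/R = 73728/1300000000 = 56.7138 μs; 3 hops → 170.142 μs.
Propagation delays (d/s per hop): 0.0252381, 0.0379487, 0.027619 μs; sum = 0.0908059 μs.
End-to-end = 170 μs.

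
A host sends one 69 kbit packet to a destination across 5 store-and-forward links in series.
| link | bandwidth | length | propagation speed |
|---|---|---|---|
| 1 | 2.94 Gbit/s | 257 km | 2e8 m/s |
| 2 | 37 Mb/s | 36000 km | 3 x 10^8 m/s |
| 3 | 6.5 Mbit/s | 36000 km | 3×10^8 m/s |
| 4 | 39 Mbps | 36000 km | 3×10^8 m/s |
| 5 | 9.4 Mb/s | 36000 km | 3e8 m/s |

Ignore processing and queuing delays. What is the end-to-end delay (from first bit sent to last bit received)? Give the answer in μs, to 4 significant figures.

502900 μs

L = 69000 bits.
Transmission delays (L/R per hop): 23.4694, 1864.86, 10615.4, 1769.23, 7340.43 μs; sum = 21613.4 μs.
Propagation delays (d/s per hop): 1285, 120000, 120000, 120000, 120000 μs; sum = 481285 μs.
End-to-end = 502900 μs.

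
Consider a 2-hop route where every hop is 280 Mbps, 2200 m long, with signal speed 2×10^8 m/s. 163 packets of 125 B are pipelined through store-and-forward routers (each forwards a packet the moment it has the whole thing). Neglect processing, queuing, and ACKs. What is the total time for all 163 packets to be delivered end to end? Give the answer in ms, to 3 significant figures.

Per-hop transmission t_tx = L/R = 1000/280000000 = 0.00357143 ms.
Per-hop propagation t_prop = 2200/200000000 = 0.011 ms.
Pipeline fill: first packet needs 2·t_tx to clear all hops; remaining 162 packets each add one t_tx.
Total = (2+163-1)·t_tx + 2·t_prop = 164·0.00357143 + 2·0.011 = 0.608 ms.

0.608 ms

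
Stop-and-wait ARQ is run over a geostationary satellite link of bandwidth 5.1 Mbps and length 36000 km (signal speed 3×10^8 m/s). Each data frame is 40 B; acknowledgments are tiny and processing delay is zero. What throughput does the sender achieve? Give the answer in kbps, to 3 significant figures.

1.33 kbps

t_tx = L/R = 320/5100000 = 6.27451e-05 s.
t_prop = 36000000/300000000 = 0.12 s; RTT = 0.24 s.
Cycle = t_tx + RTT = 0.240063 s.
Throughput = L / cycle = 320 / 0.240063 = 1.33 kbps.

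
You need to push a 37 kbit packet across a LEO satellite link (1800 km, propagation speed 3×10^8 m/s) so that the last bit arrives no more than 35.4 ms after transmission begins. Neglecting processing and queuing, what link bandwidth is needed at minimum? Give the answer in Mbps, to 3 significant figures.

Propagation delay = 1800000 / 300000000 = 6 ms.
Transmission budget = 35.4 − 6 = 29.4 ms.
R ≥ L / t_tx = 37000 bits / 0.0294 s = 1.26 Mbps.

1.26 Mbps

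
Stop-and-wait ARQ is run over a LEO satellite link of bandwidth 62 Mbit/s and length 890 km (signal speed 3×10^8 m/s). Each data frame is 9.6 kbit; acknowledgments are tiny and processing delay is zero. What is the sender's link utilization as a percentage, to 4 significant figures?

2.543 %

t_tx = L/R = 9600/62000000 = 0.000154839 s.
t_prop = 890000/300000000 = 0.00296667 s; RTT = 0.00593333 s.
Cycle = t_tx + RTT = 0.00608817 s.
Utilization = t_tx / cycle = 0.000154839/0.00608817 = 2.543 %.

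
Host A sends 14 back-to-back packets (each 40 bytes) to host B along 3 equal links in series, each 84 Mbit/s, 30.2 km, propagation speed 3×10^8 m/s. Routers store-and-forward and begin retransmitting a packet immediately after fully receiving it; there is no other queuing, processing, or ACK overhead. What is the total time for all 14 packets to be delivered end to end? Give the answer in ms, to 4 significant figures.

0.3630 ms

Per-hop transmission t_tx = L/R = 320/84000000 = 0.00380952 ms.
Per-hop propagation t_prop = 30200/300000000 = 0.100667 ms.
Pipeline fill: first packet needs 3·t_tx to clear all hops; remaining 13 packets each add one t_tx.
Total = (3+14-1)·t_tx + 3·t_prop = 16·0.00380952 + 3·0.100667 = 0.3630 ms.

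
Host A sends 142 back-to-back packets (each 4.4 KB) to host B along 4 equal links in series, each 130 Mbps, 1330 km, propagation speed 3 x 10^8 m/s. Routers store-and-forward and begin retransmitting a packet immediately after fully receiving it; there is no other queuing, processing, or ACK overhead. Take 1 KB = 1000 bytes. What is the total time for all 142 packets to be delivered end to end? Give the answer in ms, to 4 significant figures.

Per-hop transmission t_tx = L/R = 35200/130000000 = 0.270769 ms.
Per-hop propagation t_prop = 1330000/300000000 = 4.43333 ms.
Pipeline fill: first packet needs 4·t_tx to clear all hops; remaining 141 packets each add one t_tx.
Total = (4+142-1)·t_tx + 4·t_prop = 145·0.270769 + 4·4.43333 = 56.99 ms.

56.99 ms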